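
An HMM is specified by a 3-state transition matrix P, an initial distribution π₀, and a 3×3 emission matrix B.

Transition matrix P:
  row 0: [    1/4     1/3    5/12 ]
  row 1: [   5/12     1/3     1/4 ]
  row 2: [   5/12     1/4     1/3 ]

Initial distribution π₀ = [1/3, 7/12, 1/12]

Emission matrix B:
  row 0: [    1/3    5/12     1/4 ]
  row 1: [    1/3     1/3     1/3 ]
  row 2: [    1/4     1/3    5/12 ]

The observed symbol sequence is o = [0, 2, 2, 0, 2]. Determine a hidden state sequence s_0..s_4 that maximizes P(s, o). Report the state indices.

path = [1, 0, 2, 0, 2]

t=0: δ = [1.111e-01, 1.944e-01, 2.083e-02]  (obs o_0=0)
t=1: δ = [2.025e-02, 2.160e-02, 2.025e-02]  ψ = [1, 1, 1]  (obs o_1=2)
t=2: δ = [2.251e-03, 2.401e-03, 3.516e-03]  ψ = [1, 1, 0]  (obs o_2=2)
t=3: δ = [4.884e-04, 2.930e-04, 2.930e-04]  ψ = [2, 2, 2]  (obs o_3=0)
t=4: δ = [3.052e-05, 5.427e-05, 8.479e-05]  ψ = [0, 0, 0]  (obs o_4=2)
backtrack: best end state = 2; path = [1, 0, 2, 0, 2]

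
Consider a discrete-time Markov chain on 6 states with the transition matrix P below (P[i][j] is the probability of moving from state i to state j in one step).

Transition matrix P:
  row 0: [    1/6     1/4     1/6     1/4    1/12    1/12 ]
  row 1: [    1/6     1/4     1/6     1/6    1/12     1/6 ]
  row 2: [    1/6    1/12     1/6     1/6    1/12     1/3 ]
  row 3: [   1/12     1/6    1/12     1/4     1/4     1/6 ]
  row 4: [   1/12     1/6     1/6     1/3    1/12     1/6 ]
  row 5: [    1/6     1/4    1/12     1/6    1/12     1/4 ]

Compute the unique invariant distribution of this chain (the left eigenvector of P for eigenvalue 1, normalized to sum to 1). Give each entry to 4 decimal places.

π = [0.1387, 0.2000, 0.1325, 0.2161, 0.1194, 0.1933]

Balance equations π_j = Σ_i π_i·P[i][j]:
  π_0 = 1/6·π_0 + 1/6·π_1 + 1/6·π_2 + 1/12·π_3 + 1/12·π_4 + 1/6·π_5
  π_1 = 1/4·π_0 + 1/4·π_1 + 1/12·π_2 + 1/6·π_3 + 1/6·π_4 + 1/4·π_5
  π_2 = 1/6·π_0 + 1/6·π_1 + 1/6·π_2 + 1/12·π_3 + 1/6·π_4 + 1/12·π_5
  π_3 = 1/4·π_0 + 1/6·π_1 + 1/6·π_2 + 1/4·π_3 + 1/3·π_4 + 1/6·π_5
  π_4 = 1/12·π_0 + 1/12·π_1 + 1/12·π_2 + 1/4·π_3 + 1/12·π_4 + 1/12·π_5
  normalize: π_0 + π_1 + π_2 + π_3 + π_4 + π_5 = 1
Solving the linear system gives exactly π = [43/310, 4153/20770, 2753/20770, 67/310, 37/310, 803/4154].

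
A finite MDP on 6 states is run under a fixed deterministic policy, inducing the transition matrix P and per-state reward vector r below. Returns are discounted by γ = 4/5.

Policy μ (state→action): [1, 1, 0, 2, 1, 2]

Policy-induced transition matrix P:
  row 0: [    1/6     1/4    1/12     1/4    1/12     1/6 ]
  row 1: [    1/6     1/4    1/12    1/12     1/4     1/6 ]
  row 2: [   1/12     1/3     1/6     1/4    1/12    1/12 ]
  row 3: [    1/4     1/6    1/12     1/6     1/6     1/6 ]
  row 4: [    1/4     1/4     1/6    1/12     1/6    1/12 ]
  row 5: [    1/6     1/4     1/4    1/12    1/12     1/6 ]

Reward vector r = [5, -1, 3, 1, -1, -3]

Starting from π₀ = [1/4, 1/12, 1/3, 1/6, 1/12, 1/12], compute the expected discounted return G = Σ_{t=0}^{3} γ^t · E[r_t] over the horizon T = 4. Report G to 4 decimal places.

t=0: π = [0.2500, 0.0833, 0.3333, 0.1667, 0.0833, 0.0833], E[r] = 2.0000, γ^t·E[r] = 2.000000, running G = 2.000000
t=1: π = [0.1597, 0.2639, 0.1319, 0.1944, 0.1181, 0.1319], E[r] = 0.6111, γ^t·E[r] = 0.488889, running G = 2.488889
t=2: π = [0.1817, 0.2448, 0.1262, 0.1481, 0.1534, 0.1458], E[r] = 0.5995, γ^t·E[r] = 0.383704, running G = 2.872593
t=3: π = [0.1813, 0.2482, 0.1309, 0.1470, 0.1493, 0.1434], E[r] = 0.6186, γ^t·E[r] = 0.316741, running G = 3.189333

G = 3.1893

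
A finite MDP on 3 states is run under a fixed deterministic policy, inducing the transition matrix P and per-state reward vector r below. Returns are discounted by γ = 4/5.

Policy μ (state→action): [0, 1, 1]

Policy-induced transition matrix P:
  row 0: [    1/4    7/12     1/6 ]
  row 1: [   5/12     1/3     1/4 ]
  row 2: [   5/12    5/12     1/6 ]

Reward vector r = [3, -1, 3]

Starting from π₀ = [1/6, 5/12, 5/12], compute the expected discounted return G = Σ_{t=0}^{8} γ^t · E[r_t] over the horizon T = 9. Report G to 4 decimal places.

t=0: π = [0.1667, 0.4167, 0.4167], E[r] = 1.3333, γ^t·E[r] = 1.333333, running G = 1.333333
t=1: π = [0.3889, 0.4097, 0.2014], E[r] = 1.3611, γ^t·E[r] = 1.088889, running G = 2.422222
t=2: π = [0.3519, 0.4473, 0.2008], E[r] = 1.2106, γ^t·E[r] = 0.774815, running G = 3.197037
t=3: π = [0.3580, 0.4380, 0.2039], E[r] = 1.2479, γ^t·E[r] = 0.638914, running G = 3.835951
t=4: π = [0.3570, 0.4398, 0.2032], E[r] = 1.2407, γ^t·E[r] = 0.508174, running G = 4.344125
t=5: π = [0.3572, 0.4395, 0.2033], E[r] = 1.2419, γ^t·E[r] = 0.406961, running G = 4.751087
t=6: π = [0.3571, 0.4396, 0.2033], E[r] = 1.2417, γ^t·E[r] = 0.325511, running G = 5.076598
t=7: π = [0.3571, 0.4396, 0.2033], E[r] = 1.2418, γ^t·E[r] = 0.260417, running G = 5.337014
t=8: π = [0.3571, 0.4396, 0.2033], E[r] = 1.2418, γ^t·E[r] = 0.208332, running G = 5.545347

G = 5.5453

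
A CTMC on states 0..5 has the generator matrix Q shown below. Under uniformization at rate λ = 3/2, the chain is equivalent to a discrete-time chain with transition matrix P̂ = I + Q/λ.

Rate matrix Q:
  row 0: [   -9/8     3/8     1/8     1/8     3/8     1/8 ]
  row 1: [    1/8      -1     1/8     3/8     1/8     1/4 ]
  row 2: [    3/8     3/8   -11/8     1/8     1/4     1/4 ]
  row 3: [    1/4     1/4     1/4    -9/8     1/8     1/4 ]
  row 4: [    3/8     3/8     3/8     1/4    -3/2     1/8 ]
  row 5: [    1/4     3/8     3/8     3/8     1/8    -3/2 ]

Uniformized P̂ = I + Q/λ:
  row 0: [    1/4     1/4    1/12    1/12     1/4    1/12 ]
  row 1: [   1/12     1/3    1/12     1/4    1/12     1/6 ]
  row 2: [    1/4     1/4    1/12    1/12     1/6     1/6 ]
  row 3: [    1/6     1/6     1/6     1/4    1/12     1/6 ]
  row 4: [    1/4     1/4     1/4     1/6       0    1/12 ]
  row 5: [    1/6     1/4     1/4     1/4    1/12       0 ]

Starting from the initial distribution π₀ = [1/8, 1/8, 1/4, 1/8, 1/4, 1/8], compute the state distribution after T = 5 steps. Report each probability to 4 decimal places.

t=0: π = [0.1250, 0.1250, 0.2500, 0.1250, 0.2500, 0.1250]
t=1: π = [0.2083, 0.2500, 0.1563, 0.1667, 0.1042, 0.1146]
t=2: π = [0.1849, 0.2569, 0.1337, 0.1806, 0.1224, 0.1215]
t=3: π = [0.1820, 0.2564, 0.1390, 0.1867, 0.1151, 0.1208]
t=4: π = [0.1816, 0.2558, 0.1382, 0.1869, 0.1157, 0.1218]
t=5: π = [0.1816, 0.2557, 0.1385, 0.1871, 0.1155, 0.1216]

π = [0.1816, 0.2557, 0.1385, 0.1871, 0.1155, 0.1216]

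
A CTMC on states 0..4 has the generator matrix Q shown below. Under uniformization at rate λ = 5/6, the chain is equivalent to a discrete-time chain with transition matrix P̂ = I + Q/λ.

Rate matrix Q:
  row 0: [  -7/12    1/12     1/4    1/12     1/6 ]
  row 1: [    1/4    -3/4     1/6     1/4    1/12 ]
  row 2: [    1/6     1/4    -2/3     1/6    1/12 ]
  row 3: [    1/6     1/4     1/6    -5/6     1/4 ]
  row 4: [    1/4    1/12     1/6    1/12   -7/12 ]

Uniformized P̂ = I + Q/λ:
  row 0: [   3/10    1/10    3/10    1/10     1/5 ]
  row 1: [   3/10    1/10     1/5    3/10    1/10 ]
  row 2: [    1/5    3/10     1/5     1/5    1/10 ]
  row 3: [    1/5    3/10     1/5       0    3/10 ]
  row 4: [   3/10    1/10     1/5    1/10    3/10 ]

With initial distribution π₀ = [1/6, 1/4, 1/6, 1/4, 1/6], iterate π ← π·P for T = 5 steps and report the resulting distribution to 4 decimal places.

t=0: π = [0.1667, 0.2500, 0.1667, 0.2500, 0.1667]
t=1: π = [0.2583, 0.1833, 0.2167, 0.1417, 0.2000]
t=2: π = [0.2642, 0.1717, 0.2258, 0.1442, 0.1942]
t=3: π = [0.2630, 0.1740, 0.2264, 0.1425, 0.1941]
t=4: π = [0.2631, 0.1738, 0.2263, 0.1432, 0.1936]
t=5: π = [0.2631, 0.1739, 0.2263, 0.1431, 0.1937]

π = [0.2631, 0.1739, 0.2263, 0.1431, 0.1937]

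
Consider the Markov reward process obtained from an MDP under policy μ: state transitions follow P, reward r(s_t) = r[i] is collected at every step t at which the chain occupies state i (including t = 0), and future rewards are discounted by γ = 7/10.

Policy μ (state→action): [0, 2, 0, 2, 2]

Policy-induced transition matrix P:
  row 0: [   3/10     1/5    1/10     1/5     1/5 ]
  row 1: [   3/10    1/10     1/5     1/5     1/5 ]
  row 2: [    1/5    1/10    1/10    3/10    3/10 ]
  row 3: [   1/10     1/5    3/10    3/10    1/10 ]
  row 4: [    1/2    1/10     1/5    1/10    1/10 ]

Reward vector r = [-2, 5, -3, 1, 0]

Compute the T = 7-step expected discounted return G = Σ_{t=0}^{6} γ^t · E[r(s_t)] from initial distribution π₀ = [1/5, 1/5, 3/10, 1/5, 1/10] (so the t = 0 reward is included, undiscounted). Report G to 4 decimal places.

t=0: π = [0.2000, 0.2000, 0.3000, 0.2000, 0.1000], E[r] = -0.1000, γ^t·E[r] = -0.100000, running G = -0.100000
t=1: π = [0.2500, 0.1400, 0.1700, 0.2400, 0.2000], E[r] = -0.0700, γ^t·E[r] = -0.049000, running G = -0.149000
t=2: π = [0.2750, 0.1490, 0.1820, 0.2210, 0.1730], E[r] = -0.1300, γ^t·E[r] = -0.063700, running G = -0.212700
t=3: π = [0.2722, 0.1496, 0.1764, 0.2230, 0.1788], E[r] = -0.1026, γ^t·E[r] = -0.035192, running G = -0.247892
t=4: π = [0.2735, 0.1495, 0.1774, 0.2221, 0.1775], E[r] = -0.1097, γ^t·E[r] = -0.026339, running G = -0.274231
t=5: π = [0.2733, 0.1496, 0.1771, 0.2222, 0.1778], E[r] = -0.1080, γ^t·E[r] = -0.018153, running G = -0.292384
t=6: π = [0.2734, 0.1496, 0.1772, 0.2222, 0.1777], E[r] = -0.1084, γ^t·E[r] = -0.012755, running G = -0.305139

G = -0.3051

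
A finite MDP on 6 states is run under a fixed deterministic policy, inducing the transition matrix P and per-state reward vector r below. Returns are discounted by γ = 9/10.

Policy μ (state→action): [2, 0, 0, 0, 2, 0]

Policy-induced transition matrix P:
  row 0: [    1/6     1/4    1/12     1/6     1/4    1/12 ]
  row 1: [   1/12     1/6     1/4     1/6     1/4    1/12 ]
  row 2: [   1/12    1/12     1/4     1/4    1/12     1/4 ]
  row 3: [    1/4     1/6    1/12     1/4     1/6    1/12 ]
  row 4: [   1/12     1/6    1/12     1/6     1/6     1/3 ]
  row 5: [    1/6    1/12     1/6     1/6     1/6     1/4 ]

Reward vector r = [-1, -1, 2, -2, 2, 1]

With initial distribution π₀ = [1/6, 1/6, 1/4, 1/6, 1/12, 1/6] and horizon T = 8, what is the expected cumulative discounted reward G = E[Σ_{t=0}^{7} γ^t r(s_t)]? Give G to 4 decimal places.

t=0: π = [0.1667, 0.1667, 0.2500, 0.1667, 0.0833, 0.1667], E[r] = 0.1667, γ^t·E[r] = 0.166667, running G = 0.166667
t=1: π = [0.1389, 0.1458, 0.1667, 0.2014, 0.1736, 0.1736], E[r] = 0.1667, γ^t·E[r] = 0.150000, running G = 0.316667
t=2: π = [0.1429, 0.1499, 0.1499, 0.1973, 0.1765, 0.1834], E[r] = 0.1487, γ^t·E[r] = 0.120469, running G = 0.437135
t=3: π = [0.1434, 0.1508, 0.1486, 0.1956, 0.1786, 0.1830], E[r] = 0.1519, γ^t·E[r] = 0.110742, running G = 0.547878
t=4: π = [0.1431, 0.1510, 0.1485, 0.1953, 0.1788, 0.1832], E[r] = 0.1530, γ^t·E[r] = 0.100380, running G = 0.648257
t=5: π = [0.1431, 0.1510, 0.1485, 0.1953, 0.1788, 0.1833], E[r] = 0.1533, γ^t·E[r] = 0.090510, running G = 0.738767
t=6: π = [0.1431, 0.1509, 0.1485, 0.1953, 0.1788, 0.1833], E[r] = 0.1533, γ^t·E[r] = 0.081473, running G = 0.820240
t=7: π = [0.1431, 0.1509, 0.1485, 0.1953, 0.1788, 0.1833], E[r] = 0.1533, γ^t·E[r] = 0.073325, running G = 0.893565

G = 0.8936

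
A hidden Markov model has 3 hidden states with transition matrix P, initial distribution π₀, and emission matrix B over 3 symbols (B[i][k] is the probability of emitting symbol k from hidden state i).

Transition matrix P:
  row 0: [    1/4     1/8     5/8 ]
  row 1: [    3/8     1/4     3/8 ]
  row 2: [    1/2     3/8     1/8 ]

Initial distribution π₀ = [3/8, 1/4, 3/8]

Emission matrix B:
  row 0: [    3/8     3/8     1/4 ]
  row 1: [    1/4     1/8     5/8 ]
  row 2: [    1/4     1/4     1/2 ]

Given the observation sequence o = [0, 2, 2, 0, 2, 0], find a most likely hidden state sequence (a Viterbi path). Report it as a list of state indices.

path = [0, 2, 1, 0, 2, 0]

t=0: δ = [1.406e-01, 6.250e-02, 9.375e-02]  (obs o_0=0)
t=1: δ = [1.172e-02, 2.197e-02, 4.395e-02]  ψ = [2, 2, 0]  (obs o_1=2)
t=2: δ = [5.493e-03, 1.030e-02, 4.120e-03]  ψ = [2, 2, 1]  (obs o_2=2)
t=3: δ = [1.448e-03, 6.437e-04, 9.656e-04]  ψ = [1, 1, 1]  (obs o_3=0)
t=4: δ = [1.207e-04, 2.263e-04, 4.526e-04]  ψ = [2, 2, 0]  (obs o_4=2)
t=5: δ = [8.487e-05, 4.243e-05, 2.122e-05]  ψ = [2, 2, 1]  (obs o_5=0)
backtrack: best end state = 0; path = [0, 2, 1, 0, 2, 0]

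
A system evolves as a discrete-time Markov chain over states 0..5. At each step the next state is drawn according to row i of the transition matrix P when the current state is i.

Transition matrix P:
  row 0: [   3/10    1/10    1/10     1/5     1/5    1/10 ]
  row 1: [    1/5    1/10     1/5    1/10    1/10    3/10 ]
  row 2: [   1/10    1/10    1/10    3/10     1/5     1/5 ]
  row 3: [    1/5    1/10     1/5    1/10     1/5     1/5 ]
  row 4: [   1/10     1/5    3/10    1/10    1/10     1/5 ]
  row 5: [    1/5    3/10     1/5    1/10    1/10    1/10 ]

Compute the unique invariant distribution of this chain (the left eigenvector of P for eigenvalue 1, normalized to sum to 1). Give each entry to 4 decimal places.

π = [0.1855, 0.1509, 0.1788, 0.1543, 0.1519, 0.1787]

Balance equations π_j = Σ_i π_i·P[i][j]:
  π_0 = 3/10·π_0 + 1/5·π_1 + 1/10·π_2 + 1/5·π_3 + 1/10·π_4 + 1/5·π_5
  π_1 = 1/10·π_0 + 1/10·π_1 + 1/10·π_2 + 1/10·π_3 + 1/5·π_4 + 3/10·π_5
  π_2 = 1/10·π_0 + 1/5·π_1 + 1/10·π_2 + 1/5·π_3 + 3/10·π_4 + 1/5·π_5
  π_3 = 1/5·π_0 + 1/10·π_1 + 3/10·π_2 + 1/10·π_3 + 1/10·π_4 + 1/10·π_5
  π_4 = 1/5·π_0 + 1/10·π_1 + 1/5·π_2 + 1/5·π_3 + 1/10·π_4 + 1/10·π_5
  normalize: π_0 + π_1 + π_2 + π_3 + π_4 + π_5 = 1
Solving the linear system gives exactly π = [455/2453, 8885/58872, 877/4906, 757/4906, 745/4906, 10519/58872].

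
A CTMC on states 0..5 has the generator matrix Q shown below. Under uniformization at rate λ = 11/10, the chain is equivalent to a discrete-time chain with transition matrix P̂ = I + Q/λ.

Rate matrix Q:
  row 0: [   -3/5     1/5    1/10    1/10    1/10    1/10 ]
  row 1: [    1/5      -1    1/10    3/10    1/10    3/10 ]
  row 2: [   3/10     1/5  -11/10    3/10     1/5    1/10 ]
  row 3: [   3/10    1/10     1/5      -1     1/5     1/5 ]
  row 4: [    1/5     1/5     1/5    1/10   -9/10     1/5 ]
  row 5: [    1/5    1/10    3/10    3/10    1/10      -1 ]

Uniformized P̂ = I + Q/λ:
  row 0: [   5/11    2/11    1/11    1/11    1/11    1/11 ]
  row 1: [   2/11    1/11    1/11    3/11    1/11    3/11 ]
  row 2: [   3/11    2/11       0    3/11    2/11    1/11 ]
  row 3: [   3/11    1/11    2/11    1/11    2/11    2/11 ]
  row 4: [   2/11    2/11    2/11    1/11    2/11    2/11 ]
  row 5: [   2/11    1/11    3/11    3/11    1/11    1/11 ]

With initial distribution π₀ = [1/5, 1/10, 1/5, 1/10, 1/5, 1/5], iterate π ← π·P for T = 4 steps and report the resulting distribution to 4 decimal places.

π = [0.2871, 0.1408, 0.1319, 0.1667, 0.1300, 0.1435]

t=0: π = [0.2000, 0.1000, 0.2000, 0.1000, 0.2000, 0.2000]
t=1: π = [0.2636, 0.1455, 0.1364, 0.1818, 0.1364, 0.1364]
t=2: π = [0.2826, 0.1397, 0.1322, 0.1669, 0.1322, 0.1463]
t=3: π = [0.2861, 0.1406, 0.1327, 0.1669, 0.1301, 0.1435]
t=4: π = [0.2871, 0.1408, 0.1319, 0.1667, 0.1300, 0.1435]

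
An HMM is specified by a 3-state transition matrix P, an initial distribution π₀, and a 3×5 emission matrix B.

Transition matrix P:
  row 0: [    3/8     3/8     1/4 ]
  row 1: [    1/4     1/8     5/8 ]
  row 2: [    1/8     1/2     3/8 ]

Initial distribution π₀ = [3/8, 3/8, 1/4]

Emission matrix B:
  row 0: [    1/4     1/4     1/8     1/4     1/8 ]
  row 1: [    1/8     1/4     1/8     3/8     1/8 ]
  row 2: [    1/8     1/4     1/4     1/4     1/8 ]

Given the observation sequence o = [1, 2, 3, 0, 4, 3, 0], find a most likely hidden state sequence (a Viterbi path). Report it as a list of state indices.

path = [1, 2, 1, 2, 2, 1, 2]

t=0: δ = [9.375e-02, 9.375e-02, 6.250e-02]  (obs o_0=1)
t=1: δ = [4.395e-03, 4.395e-03, 1.465e-02]  ψ = [0, 0, 1]  (obs o_1=2)
t=2: δ = [4.578e-04, 2.747e-03, 1.373e-03]  ψ = [2, 2, 2]  (obs o_2=3)
t=3: δ = [1.717e-04, 8.583e-05, 2.146e-04]  ψ = [1, 2, 1]  (obs o_3=0)
t=4: δ = [8.047e-06, 1.341e-05, 1.006e-05]  ψ = [0, 2, 2]  (obs o_4=4)
t=5: δ = [8.382e-07, 1.886e-06, 2.095e-06]  ψ = [1, 2, 1]  (obs o_5=3)
t=6: δ = [1.179e-07, 1.310e-07, 1.473e-07]  ψ = [1, 2, 1]  (obs o_6=0)
backtrack: best end state = 2; path = [1, 2, 1, 2, 2, 1, 2]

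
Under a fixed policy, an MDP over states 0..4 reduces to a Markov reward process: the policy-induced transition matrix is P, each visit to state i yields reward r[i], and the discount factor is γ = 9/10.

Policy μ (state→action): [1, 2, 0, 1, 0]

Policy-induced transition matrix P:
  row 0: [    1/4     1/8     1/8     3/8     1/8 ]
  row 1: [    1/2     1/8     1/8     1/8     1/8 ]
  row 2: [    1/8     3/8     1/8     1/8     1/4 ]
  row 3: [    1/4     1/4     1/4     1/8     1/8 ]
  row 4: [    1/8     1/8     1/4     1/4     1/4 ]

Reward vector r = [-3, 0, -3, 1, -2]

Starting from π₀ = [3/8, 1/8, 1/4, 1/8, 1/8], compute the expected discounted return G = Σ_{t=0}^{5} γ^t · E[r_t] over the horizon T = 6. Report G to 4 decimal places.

G = -7.0970

t=0: π = [0.3750, 0.1250, 0.2500, 0.1250, 0.1250], E[r] = -2.0000, γ^t·E[r] = -2.000000, running G = -2.000000
t=1: π = [0.2344, 0.2031, 0.1563, 0.2344, 0.1719], E[r] = -1.2813, γ^t·E[r] = -1.153125, running G = -3.153125
t=2: π = [0.2598, 0.1934, 0.1758, 0.2051, 0.1660], E[r] = -1.4336, γ^t·E[r] = -1.161211, running G = -4.314336
t=3: π = [0.2556, 0.1946, 0.1714, 0.2107, 0.1677], E[r] = -1.4058, γ^t·E[r] = -1.024800, running G = -5.339136
t=4: π = [0.2563, 0.1942, 0.1723, 0.2099, 0.1674], E[r] = -1.4106, γ^t·E[r] = -0.925484, running G = -6.264620
t=5: π = [0.2561, 0.1943, 0.1722, 0.2100, 0.1675], E[r] = -1.4097, γ^t·E[r] = -0.832390, running G = -7.097010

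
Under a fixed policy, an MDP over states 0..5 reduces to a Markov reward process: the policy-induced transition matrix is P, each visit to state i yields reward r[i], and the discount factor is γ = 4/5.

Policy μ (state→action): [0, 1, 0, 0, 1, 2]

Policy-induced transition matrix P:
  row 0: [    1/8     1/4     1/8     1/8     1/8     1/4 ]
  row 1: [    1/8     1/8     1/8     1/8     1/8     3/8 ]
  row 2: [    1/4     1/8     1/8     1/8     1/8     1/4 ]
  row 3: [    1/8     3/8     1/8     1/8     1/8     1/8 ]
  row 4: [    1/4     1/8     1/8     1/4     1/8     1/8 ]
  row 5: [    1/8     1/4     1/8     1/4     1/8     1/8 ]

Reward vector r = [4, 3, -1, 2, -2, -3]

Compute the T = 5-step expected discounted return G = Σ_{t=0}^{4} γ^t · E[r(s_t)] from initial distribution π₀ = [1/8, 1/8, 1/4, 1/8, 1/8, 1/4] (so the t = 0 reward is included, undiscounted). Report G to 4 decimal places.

t=0: π = [0.1250, 0.1250, 0.2500, 0.1250, 0.1250, 0.2500], E[r] = -0.1250, γ^t·E[r] = -0.125000, running G = -0.125000
t=1: π = [0.1719, 0.2031, 0.1250, 0.1719, 0.1250, 0.2031], E[r] = 0.6563, γ^t·E[r] = 0.525000, running G = 0.400000
t=2: π = [0.1563, 0.2148, 0.1250, 0.1660, 0.1250, 0.2129], E[r] = 0.5879, γ^t·E[r] = 0.376250, running G = 0.776250
t=3: π = [0.1563, 0.2126, 0.1250, 0.1672, 0.1250, 0.2139], E[r] = 0.5808, γ^t·E[r] = 0.297375, running G = 1.073625
t=4: π = [0.1563, 0.2131, 0.1250, 0.1674, 0.1250, 0.2133], E[r] = 0.5840, γ^t·E[r] = 0.239200, running G = 1.312825

G = 1.3128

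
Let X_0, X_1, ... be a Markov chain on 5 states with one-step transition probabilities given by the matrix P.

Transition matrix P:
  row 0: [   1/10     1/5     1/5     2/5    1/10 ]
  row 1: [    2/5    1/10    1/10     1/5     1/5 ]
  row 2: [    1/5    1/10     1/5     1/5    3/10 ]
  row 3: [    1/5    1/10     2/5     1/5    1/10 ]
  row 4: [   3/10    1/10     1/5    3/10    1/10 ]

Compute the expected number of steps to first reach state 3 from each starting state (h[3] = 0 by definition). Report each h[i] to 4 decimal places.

h = [3.1488, 3.6880, 3.7769, 0.0000, 3.4098]

First-step conditioning: h[3] = 0; for i ≠ 3, h[i] = 1 + Σ_k P[i][k]·h[k].
  h[0] = 1 + 1/10·h[0] + 1/5·h[1] + 1/5·h[2] + 1/10·h[4]
  h[1] = 1 + 2/5·h[0] + 1/10·h[1] + 1/10·h[2] + 1/5·h[4]
  h[2] = 1 + 1/5·h[0] + 1/10·h[1] + 1/5·h[2] + 3/10·h[4]
  h[4] = 1 + 3/10·h[0] + 1/10·h[1] + 1/5·h[2] + 1/10·h[4]
Solving the 4×4 linear system over states ≠ 3 gives exactly h = [10980/3487, 12860/3487, 13170/3487, 0, 11890/3487] (h[3] = 0 is the target).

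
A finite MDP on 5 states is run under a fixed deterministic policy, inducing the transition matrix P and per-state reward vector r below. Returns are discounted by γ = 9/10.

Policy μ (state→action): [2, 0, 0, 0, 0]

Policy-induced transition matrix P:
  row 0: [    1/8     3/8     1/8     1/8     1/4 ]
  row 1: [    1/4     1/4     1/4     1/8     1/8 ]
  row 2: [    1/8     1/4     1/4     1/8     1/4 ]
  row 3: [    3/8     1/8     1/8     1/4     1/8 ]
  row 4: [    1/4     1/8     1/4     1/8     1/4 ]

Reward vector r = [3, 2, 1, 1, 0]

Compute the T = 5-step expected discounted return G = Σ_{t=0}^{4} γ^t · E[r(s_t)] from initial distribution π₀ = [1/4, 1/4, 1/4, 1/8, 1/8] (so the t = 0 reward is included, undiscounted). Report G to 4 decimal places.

G = 6.1430

t=0: π = [0.2500, 0.2500, 0.2500, 0.1250, 0.1250], E[r] = 1.6250, γ^t·E[r] = 1.625000, running G = 1.625000
t=1: π = [0.2031, 0.2500, 0.2031, 0.1406, 0.2031], E[r] = 1.4531, γ^t·E[r] = 1.307813, running G = 2.932813
t=2: π = [0.2168, 0.2324, 0.2070, 0.1426, 0.2012], E[r] = 1.4648, γ^t·E[r] = 1.186523, running G = 4.119336
t=3: π = [0.2148, 0.2341, 0.2051, 0.1428, 0.2031], E[r] = 1.4607, γ^t·E[r] = 1.064845, running G = 5.184181
t=4: π = [0.2154, 0.2336, 0.2053, 0.1429, 0.2029], E[r] = 1.4615, γ^t·E[r] = 0.958861, running G = 6.143043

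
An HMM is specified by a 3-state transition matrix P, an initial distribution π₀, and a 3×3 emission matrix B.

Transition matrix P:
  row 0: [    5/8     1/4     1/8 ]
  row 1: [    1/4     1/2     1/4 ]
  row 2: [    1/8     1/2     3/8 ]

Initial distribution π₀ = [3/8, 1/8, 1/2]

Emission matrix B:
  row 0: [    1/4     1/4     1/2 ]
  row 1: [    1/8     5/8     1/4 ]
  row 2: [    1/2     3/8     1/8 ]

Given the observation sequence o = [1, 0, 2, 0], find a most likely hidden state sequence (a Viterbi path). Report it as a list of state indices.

path = [0, 0, 0, 0]

t=0: δ = [9.375e-02, 7.812e-02, 1.875e-01]  (obs o_0=1)
t=1: δ = [1.465e-02, 1.172e-02, 3.516e-02]  ψ = [0, 2, 2]  (obs o_1=0)
t=2: δ = [4.578e-03, 4.395e-03, 1.648e-03]  ψ = [0, 2, 2]  (obs o_2=2)
t=3: δ = [7.153e-04, 2.747e-04, 5.493e-04]  ψ = [0, 1, 1]  (obs o_3=0)
backtrack: best end state = 0; path = [0, 0, 0, 0]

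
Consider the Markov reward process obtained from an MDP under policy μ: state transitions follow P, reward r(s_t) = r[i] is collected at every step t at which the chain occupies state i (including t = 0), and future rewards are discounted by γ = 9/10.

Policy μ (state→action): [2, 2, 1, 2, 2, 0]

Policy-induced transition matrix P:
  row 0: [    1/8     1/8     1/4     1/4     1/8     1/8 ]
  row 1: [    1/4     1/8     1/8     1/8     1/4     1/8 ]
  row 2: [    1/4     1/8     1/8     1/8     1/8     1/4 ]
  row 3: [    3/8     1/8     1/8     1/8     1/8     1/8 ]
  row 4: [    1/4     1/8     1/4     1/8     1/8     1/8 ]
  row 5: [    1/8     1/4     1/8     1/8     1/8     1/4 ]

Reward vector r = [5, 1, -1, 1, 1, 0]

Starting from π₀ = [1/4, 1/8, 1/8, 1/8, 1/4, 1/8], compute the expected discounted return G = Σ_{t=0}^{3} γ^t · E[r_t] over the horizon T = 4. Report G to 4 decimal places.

t=0: π = [0.2500, 0.1250, 0.1250, 0.1250, 0.2500, 0.1250], E[r] = 1.6250, γ^t·E[r] = 1.625000, running G = 1.625000
t=1: π = [0.2188, 0.1406, 0.1875, 0.1563, 0.1406, 0.1563], E[r] = 1.3438, γ^t·E[r] = 1.209375, running G = 2.834375
t=2: π = [0.2227, 0.1445, 0.1699, 0.1523, 0.1426, 0.1680], E[r] = 1.3828, γ^t·E[r] = 1.120078, running G = 3.954453
t=3: π = [0.2202, 0.1460, 0.1707, 0.1528, 0.1431, 0.1672], E[r] = 1.3723, γ^t·E[r] = 1.000417, running G = 4.954870

G = 4.9549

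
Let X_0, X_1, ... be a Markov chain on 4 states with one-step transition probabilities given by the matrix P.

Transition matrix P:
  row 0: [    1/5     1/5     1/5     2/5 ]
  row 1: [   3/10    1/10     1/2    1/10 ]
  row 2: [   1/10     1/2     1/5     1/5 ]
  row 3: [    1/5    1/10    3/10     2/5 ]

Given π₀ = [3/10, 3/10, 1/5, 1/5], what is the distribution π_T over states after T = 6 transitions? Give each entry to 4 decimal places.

π = [0.1939, 0.2390, 0.2983, 0.2687]

t=0: π = [0.3000, 0.3000, 0.2000, 0.2000]
t=1: π = [0.2100, 0.2100, 0.3100, 0.2700]
t=2: π = [0.1900, 0.2450, 0.2900, 0.2750]
t=3: π = [0.1955, 0.2350, 0.3010, 0.2685]
t=4: π = [0.1934, 0.2400, 0.2974, 0.2693]
t=5: π = [0.1943, 0.2383, 0.2989, 0.2685]
t=6: π = [0.1939, 0.2390, 0.2983, 0.2687]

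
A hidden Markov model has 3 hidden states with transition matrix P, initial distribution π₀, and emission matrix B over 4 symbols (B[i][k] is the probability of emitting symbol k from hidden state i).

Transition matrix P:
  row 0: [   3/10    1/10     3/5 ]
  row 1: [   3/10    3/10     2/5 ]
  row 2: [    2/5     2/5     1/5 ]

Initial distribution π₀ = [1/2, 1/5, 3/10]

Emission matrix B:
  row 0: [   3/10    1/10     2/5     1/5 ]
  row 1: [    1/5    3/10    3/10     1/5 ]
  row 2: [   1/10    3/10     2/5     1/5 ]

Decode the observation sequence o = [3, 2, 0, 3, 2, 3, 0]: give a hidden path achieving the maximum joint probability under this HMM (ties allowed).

path = [0, 2, 0, 2, 0, 2, 0]

t=0: δ = [1.000e-01, 4.000e-02, 6.000e-02]  (obs o_0=3)
t=1: δ = [1.200e-02, 7.200e-03, 2.400e-02]  ψ = [0, 2, 0]  (obs o_1=2)
t=2: δ = [2.880e-03, 1.920e-03, 7.200e-04]  ψ = [2, 2, 0]  (obs o_2=0)
t=3: δ = [1.728e-04, 1.152e-04, 3.456e-04]  ψ = [0, 1, 0]  (obs o_3=3)
t=4: δ = [5.530e-05, 4.147e-05, 4.147e-05]  ψ = [2, 2, 0]  (obs o_4=2)
t=5: δ = [3.318e-06, 3.318e-06, 6.636e-06]  ψ = [0, 2, 0]  (obs o_5=3)
t=6: δ = [7.963e-07, 5.308e-07, 1.991e-07]  ψ = [2, 2, 0]  (obs o_6=0)
backtrack: best end state = 0; path = [0, 2, 0, 2, 0, 2, 0]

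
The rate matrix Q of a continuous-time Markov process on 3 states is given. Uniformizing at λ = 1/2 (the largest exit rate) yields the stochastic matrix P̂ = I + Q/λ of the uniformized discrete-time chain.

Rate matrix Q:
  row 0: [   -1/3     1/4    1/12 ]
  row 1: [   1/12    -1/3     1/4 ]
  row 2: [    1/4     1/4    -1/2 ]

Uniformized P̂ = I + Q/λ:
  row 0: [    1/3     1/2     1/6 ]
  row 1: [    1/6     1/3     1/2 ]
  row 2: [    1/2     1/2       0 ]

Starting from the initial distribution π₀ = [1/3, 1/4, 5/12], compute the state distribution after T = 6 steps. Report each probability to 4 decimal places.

π = [0.3061, 0.4286, 0.2654]

t=0: π = [0.3333, 0.2500, 0.4167]
t=1: π = [0.3611, 0.4583, 0.1806]
t=2: π = [0.2870, 0.4236, 0.2894]
t=3: π = [0.3110, 0.4294, 0.2596]
t=4: π = [0.3050, 0.4284, 0.2665]
t=5: π = [0.3063, 0.4286, 0.2651]
t=6: π = [0.3061, 0.4286, 0.2654]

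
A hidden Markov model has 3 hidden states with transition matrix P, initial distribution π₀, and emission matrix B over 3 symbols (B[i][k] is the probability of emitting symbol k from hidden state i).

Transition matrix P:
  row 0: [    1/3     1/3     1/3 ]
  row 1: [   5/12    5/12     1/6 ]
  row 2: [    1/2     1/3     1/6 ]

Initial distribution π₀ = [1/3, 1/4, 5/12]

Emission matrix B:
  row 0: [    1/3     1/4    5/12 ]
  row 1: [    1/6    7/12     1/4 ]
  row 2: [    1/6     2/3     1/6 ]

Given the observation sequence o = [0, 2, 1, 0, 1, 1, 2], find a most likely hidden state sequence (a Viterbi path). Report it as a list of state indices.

t=0: δ = [1.111e-01, 4.167e-02, 6.944e-02]  (obs o_0=0)
t=1: δ = [1.543e-02, 9.259e-03, 6.173e-03]  ψ = [0, 0, 0]  (obs o_1=2)
t=2: δ = [1.286e-03, 3.001e-03, 3.429e-03]  ψ = [0, 0, 0]  (obs o_2=1)
t=3: δ = [5.716e-04, 2.084e-04, 9.526e-05]  ψ = [2, 1, 2]  (obs o_3=0)
t=4: δ = [4.763e-05, 1.111e-04, 1.270e-04]  ψ = [0, 0, 0]  (obs o_4=1)
t=5: δ = [1.588e-05, 2.701e-05, 1.411e-05]  ψ = [2, 1, 2]  (obs o_5=1)
t=6: δ = [4.690e-06, 2.814e-06, 8.820e-07]  ψ = [1, 1, 0]  (obs o_6=2)
backtrack: best end state = 0; path = [0, 0, 2, 0, 1, 1, 0]

path = [0, 0, 2, 0, 1, 1, 0]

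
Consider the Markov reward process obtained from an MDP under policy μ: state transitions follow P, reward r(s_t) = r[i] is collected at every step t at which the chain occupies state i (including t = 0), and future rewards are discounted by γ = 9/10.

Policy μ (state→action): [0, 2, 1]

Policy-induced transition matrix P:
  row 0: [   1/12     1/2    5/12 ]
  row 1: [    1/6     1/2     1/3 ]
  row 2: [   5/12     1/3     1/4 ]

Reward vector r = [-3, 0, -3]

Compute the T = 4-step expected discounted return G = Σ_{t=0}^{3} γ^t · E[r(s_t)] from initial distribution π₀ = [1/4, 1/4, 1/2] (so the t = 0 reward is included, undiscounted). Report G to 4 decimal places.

t=0: π = [0.2500, 0.2500, 0.5000], E[r] = -2.2500, γ^t·E[r] = -2.250000, running G = -2.250000
t=1: π = [0.2708, 0.4167, 0.3125], E[r] = -1.7500, γ^t·E[r] = -1.575000, running G = -3.825000
t=2: π = [0.2222, 0.4479, 0.3299], E[r] = -1.6563, γ^t·E[r] = -1.341563, running G = -5.166563
t=3: π = [0.2306, 0.4450, 0.3244], E[r] = -1.6649, γ^t·E[r] = -1.213734, running G = -6.380297

G = -6.3803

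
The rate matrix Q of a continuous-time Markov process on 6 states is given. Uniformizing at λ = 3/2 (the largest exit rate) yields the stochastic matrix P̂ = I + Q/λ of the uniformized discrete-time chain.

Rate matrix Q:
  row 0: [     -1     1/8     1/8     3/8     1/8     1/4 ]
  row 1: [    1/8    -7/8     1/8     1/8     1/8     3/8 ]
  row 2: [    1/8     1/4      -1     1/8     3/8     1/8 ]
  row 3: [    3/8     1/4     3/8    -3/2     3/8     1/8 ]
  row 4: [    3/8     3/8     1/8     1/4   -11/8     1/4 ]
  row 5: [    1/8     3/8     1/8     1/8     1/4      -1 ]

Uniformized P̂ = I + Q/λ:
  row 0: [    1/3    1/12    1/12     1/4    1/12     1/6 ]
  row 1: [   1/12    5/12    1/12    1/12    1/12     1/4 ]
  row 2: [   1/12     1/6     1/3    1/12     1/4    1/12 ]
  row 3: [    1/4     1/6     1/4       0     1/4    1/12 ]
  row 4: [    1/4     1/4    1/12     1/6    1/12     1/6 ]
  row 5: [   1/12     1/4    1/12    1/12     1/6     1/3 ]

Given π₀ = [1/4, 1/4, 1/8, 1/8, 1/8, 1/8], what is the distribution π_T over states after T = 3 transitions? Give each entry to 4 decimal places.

t=0: π = [0.2500, 0.2500, 0.1250, 0.1250, 0.1250, 0.1250]
t=1: π = [0.1875, 0.2292, 0.1354, 0.1250, 0.1354, 0.1875]
t=2: π = [0.1736, 0.2352, 0.1380, 0.1155, 0.1424, 0.1953]
t=3: π = [0.1697, 0.2391, 0.1371, 0.1145, 0.1419, 0.1977]

π = [0.1697, 0.2391, 0.1371, 0.1145, 0.1419, 0.1977]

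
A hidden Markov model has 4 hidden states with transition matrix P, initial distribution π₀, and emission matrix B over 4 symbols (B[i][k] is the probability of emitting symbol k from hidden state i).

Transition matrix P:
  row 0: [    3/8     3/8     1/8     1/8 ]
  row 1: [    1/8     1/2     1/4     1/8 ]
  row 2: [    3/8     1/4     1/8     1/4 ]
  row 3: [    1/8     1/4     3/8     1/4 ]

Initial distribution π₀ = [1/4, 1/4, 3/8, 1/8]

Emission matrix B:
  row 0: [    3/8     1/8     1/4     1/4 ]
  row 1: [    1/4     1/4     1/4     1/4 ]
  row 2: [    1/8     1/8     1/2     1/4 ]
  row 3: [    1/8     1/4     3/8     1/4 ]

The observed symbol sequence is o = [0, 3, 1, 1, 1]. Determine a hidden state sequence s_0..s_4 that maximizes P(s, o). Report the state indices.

t=0: δ = [9.375e-02, 6.250e-02, 4.688e-02, 1.562e-02]  (obs o_0=0)
t=1: δ = [8.789e-03, 8.789e-03, 3.906e-03, 2.930e-03]  ψ = [0, 0, 1, 0]  (obs o_1=3)
t=2: δ = [4.120e-04, 1.099e-03, 2.747e-04, 2.747e-04]  ψ = [0, 1, 1, 0]  (obs o_2=1)
t=3: δ = [1.931e-05, 1.373e-04, 3.433e-05, 3.433e-05]  ψ = [0, 1, 1, 1]  (obs o_3=1)
t=4: δ = [2.146e-06, 1.717e-05, 4.292e-06, 4.292e-06]  ψ = [1, 1, 1, 1]  (obs o_4=1)
backtrack: best end state = 1; path = [0, 1, 1, 1, 1]

path = [0, 1, 1, 1, 1]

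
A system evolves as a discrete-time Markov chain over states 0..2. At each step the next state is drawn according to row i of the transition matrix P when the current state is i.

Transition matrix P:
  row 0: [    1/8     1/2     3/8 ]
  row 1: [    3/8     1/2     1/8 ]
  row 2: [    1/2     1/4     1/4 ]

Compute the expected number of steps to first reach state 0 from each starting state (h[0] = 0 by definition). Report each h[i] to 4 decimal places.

h = [0.0000, 2.5455, 2.1818]

First-step conditioning: h[0] = 0; for i ≠ 0, h[i] = 1 + Σ_k P[i][k]·h[k].
  h[1] = 1 + 1/2·h[1] + 1/8·h[2]
  h[2] = 1 + 1/4·h[1] + 1/4·h[2]
Solving the 2×2 linear system over states ≠ 0 gives exactly h = [0, 28/11, 24/11] (h[0] = 0 is the target).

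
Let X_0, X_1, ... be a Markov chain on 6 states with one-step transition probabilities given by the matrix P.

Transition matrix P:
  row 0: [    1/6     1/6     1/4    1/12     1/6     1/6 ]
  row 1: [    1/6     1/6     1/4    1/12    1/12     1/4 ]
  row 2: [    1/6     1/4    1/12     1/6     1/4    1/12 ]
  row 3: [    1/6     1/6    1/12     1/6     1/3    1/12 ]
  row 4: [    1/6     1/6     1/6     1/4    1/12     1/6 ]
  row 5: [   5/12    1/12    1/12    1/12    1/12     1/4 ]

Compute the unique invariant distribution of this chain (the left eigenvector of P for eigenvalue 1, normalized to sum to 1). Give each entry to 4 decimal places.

π = [0.2092, 0.1658, 0.1592, 0.1347, 0.1610, 0.1702]

Balance equations π_j = Σ_i π_i·P[i][j]:
  π_0 = 1/6·π_0 + 1/6·π_1 + 1/6·π_2 + 1/6·π_3 + 1/6·π_4 + 5/12·π_5
  π_1 = 1/6·π_0 + 1/6·π_1 + 1/4·π_2 + 1/6·π_3 + 1/6·π_4 + 1/12·π_5
  π_2 = 1/4·π_0 + 1/4·π_1 + 1/12·π_2 + 1/12·π_3 + 1/6·π_4 + 1/12·π_5
  π_3 = 1/12·π_0 + 1/12·π_1 + 1/6·π_2 + 1/6·π_3 + 1/4·π_4 + 1/12·π_5
  π_4 = 1/6·π_0 + 1/12·π_1 + 1/4·π_2 + 1/3·π_3 + 1/12·π_4 + 1/12·π_5
  normalize: π_0 + π_1 + π_2 + π_3 + π_4 + π_5 = 1
Solving the linear system gives exactly π = [18188/86937, 43231/260811, 13844/86937, 35119/260811, 41983/260811, 14794/86937].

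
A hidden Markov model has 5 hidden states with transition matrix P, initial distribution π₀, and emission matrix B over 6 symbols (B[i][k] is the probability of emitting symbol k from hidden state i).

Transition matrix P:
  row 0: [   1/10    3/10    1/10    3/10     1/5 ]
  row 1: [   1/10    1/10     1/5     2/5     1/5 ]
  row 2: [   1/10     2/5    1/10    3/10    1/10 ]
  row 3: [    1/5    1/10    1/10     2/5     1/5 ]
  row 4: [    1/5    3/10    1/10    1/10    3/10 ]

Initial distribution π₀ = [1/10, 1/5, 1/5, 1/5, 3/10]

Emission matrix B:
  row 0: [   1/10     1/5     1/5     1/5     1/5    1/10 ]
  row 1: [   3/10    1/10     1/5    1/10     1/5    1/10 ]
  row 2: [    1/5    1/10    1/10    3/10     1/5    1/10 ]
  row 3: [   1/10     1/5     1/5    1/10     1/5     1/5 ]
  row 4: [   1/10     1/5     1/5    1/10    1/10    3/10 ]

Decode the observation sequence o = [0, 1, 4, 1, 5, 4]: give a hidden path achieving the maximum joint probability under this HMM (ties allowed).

path = [1, 3, 3, 3, 3, 3]

t=0: δ = [1.000e-02, 6.000e-02, 4.000e-02, 2.000e-02, 3.000e-02]  (obs o_0=0)
t=1: δ = [1.200e-03, 1.600e-03, 1.200e-03, 4.800e-03, 2.400e-03]  ψ = [1, 2, 1, 1, 1]  (obs o_1=1)
t=2: δ = [1.920e-04, 1.440e-04, 9.600e-05, 3.840e-04, 9.600e-05]  ψ = [3, 4, 3, 3, 3]  (obs o_2=4)
t=3: δ = [1.536e-05, 5.760e-06, 3.840e-06, 3.072e-05, 1.536e-05]  ψ = [3, 0, 3, 3, 3]  (obs o_3=1)
t=4: δ = [6.144e-07, 4.608e-07, 3.072e-07, 2.458e-06, 1.843e-06]  ψ = [3, 0, 3, 3, 3]  (obs o_4=5)
t=5: δ = [9.830e-08, 1.106e-07, 4.915e-08, 1.966e-07, 5.530e-08]  ψ = [3, 4, 3, 3, 4]  (obs o_5=4)
backtrack: best end state = 3; path = [1, 3, 3, 3, 3, 3]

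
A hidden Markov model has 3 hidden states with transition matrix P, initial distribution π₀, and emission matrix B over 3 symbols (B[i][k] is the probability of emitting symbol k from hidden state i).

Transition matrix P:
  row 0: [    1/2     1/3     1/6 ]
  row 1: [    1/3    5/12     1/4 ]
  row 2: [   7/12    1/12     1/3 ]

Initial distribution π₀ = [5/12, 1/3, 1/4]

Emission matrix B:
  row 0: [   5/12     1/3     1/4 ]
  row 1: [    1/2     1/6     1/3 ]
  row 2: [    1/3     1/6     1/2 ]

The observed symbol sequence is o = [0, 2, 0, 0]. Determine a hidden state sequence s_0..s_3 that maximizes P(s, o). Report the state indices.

t=0: δ = [1.736e-01, 1.667e-01, 8.333e-02]  (obs o_0=0)
t=1: δ = [2.170e-02, 2.315e-02, 2.083e-02]  ψ = [0, 1, 1]  (obs o_1=2)
t=2: δ = [5.064e-03, 4.823e-03, 2.315e-03]  ψ = [2, 1, 2]  (obs o_2=0)
t=3: δ = [1.055e-03, 1.005e-03, 4.019e-04]  ψ = [0, 1, 1]  (obs o_3=0)
backtrack: best end state = 0; path = [1, 2, 0, 0]

path = [1, 2, 0, 0]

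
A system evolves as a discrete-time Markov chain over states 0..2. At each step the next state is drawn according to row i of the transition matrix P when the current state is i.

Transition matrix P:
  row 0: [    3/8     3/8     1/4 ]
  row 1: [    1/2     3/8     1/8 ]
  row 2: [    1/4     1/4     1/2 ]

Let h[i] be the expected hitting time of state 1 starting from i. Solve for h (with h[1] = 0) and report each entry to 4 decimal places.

First-step conditioning: h[1] = 0; for i ≠ 1, h[i] = 1 + Σ_k P[i][k]·h[k].
  h[0] = 1 + 3/8·h[0] + 1/4·h[2]
  h[2] = 1 + 1/4·h[0] + 1/2·h[2]
Solving the 2×2 linear system over states ≠ 1 gives exactly h = [3, 0, 7/2] (h[1] = 0 is the target).

h = [3.0000, 0.0000, 3.5000]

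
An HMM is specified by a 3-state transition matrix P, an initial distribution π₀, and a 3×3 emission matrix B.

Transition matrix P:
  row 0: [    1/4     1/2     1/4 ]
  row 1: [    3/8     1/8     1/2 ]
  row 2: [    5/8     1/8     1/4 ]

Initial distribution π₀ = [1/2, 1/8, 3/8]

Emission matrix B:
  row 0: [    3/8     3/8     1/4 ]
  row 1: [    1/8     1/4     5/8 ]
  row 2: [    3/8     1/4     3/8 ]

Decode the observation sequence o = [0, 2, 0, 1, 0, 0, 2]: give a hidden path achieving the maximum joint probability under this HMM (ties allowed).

path = [0, 1, 2, 0, 2, 0, 1]

t=0: δ = [1.875e-01, 1.562e-02, 1.406e-01]  (obs o_0=0)
t=1: δ = [2.197e-02, 5.859e-02, 1.758e-02]  ψ = [2, 0, 0]  (obs o_1=2)
t=2: δ = [8.240e-03, 1.373e-03, 1.099e-02]  ψ = [1, 0, 1]  (obs o_2=0)
t=3: δ = [2.575e-03, 1.030e-03, 6.866e-04]  ψ = [2, 0, 2]  (obs o_3=1)
t=4: δ = [2.414e-04, 1.609e-04, 2.414e-04]  ψ = [0, 0, 0]  (obs o_4=0)
t=5: δ = [5.658e-05, 1.509e-05, 3.017e-05]  ψ = [2, 0, 1]  (obs o_5=0)
t=6: δ = [4.715e-06, 1.768e-05, 5.304e-06]  ψ = [2, 0, 0]  (obs o_6=2)
backtrack: best end state = 1; path = [0, 1, 2, 0, 2, 0, 1]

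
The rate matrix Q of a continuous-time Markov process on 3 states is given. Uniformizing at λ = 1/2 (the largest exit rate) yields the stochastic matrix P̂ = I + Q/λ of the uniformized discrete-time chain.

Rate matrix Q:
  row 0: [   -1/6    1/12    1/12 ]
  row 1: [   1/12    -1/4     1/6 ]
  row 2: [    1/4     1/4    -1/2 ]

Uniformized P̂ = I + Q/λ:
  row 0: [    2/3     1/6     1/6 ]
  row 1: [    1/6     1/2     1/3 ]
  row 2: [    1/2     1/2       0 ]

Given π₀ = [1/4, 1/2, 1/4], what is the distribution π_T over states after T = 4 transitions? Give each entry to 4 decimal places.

π = [0.4547, 0.3515, 0.1939]

t=0: π = [0.2500, 0.5000, 0.2500]
t=1: π = [0.3750, 0.4167, 0.2083]
t=2: π = [0.4236, 0.3750, 0.2014]
t=3: π = [0.4456, 0.3588, 0.1956]
t=4: π = [0.4547, 0.3515, 0.1939]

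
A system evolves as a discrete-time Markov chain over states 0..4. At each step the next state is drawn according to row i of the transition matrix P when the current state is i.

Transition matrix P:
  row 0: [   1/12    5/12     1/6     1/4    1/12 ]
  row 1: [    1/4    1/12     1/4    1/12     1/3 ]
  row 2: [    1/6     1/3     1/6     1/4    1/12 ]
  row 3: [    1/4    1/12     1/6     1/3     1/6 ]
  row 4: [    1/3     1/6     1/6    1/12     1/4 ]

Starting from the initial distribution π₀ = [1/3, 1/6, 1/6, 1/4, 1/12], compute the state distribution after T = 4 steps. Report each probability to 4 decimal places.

t=0: π = [0.3333, 0.1667, 0.1667, 0.2500, 0.0833]
t=1: π = [0.1875, 0.2431, 0.1806, 0.2292, 0.1597]
t=2: π = [0.2170, 0.2043, 0.1869, 0.2020, 0.1898]
t=3: π = [0.2141, 0.2182, 0.1837, 0.2011, 0.1829]
t=4: π = [0.2143, 0.2159, 0.1849, 0.1999, 0.1851]

π = [0.2143, 0.2159, 0.1849, 0.1999, 0.1851]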